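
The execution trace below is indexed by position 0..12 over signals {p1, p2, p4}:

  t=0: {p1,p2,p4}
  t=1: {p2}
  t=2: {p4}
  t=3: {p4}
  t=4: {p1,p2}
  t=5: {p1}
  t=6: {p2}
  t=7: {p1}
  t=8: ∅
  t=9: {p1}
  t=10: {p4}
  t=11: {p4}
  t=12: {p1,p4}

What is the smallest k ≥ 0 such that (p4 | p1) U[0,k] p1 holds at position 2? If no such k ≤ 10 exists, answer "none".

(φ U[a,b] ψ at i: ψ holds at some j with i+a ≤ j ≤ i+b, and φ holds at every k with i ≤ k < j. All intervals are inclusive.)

2

Need earliest j ≥ 2 with p1, and (p4 | p1) at every k in [2,j-1].
  j=2: rhs fails.
  j=3: rhs fails.
  j=4: rhs holds; lhs holds on [2,3]. k = 2.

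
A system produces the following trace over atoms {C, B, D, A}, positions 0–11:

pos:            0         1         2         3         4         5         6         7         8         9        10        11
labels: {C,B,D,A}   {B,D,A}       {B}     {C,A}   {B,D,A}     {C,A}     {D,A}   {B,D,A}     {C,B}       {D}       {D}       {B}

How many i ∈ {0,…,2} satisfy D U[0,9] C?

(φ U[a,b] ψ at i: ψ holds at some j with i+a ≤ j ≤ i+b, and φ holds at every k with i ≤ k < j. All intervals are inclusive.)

Evaluate at each i in [0,2]:
  i=0: ✓ (rhs at j=0)
  i=1: ✗ (lhs fails at k=2 before rhs at j=3)
  i=2: ✗ (lhs fails at k=2 before rhs at j=3)
Positions where it holds: {0} → 1.

1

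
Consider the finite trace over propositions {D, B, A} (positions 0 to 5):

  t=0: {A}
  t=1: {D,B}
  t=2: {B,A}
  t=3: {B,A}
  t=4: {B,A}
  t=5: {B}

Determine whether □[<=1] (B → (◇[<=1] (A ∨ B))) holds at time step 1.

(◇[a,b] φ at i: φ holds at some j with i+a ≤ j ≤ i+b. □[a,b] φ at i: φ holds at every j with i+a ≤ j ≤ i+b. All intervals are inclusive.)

True

Check (B → (◇[<=1] (A ∨ B))) at every j in [1,2]:
  j=1: antecedent true; consequent holds (witness at 1) → ✓
  j=2: antecedent true; consequent holds (witness at 2) → ✓
All positions satisfy it → formula holds.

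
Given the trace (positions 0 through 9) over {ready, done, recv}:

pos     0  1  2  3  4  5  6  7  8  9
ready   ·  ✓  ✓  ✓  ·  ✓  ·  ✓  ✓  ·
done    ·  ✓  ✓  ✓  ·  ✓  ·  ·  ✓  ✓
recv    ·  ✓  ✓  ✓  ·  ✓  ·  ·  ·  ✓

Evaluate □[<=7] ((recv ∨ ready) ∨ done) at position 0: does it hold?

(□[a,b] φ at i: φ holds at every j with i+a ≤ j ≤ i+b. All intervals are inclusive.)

No

Check ((recv ∨ ready) ∨ done) at every j in [0,7]:
  j=0: false
  j=1: true
  j=2: true
  j=3: true
  j=4: false
  j=5: true
  j=6: false
  j=7: true
Fails at j=0 → formula fails.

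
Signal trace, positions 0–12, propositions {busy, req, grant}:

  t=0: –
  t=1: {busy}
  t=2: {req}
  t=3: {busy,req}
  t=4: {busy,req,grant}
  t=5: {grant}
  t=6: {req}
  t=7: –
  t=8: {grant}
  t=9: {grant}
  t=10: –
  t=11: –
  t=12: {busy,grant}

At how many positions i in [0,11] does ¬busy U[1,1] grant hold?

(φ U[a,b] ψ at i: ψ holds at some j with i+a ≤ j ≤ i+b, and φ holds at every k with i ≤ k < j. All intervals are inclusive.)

3

Evaluate at each i in [0,11]:
  i=0: ✗ (no rhs in [1,1])
  i=1: ✗ (no rhs in [2,2])
  i=2: ✗ (no rhs in [3,3])
  i=3: ✗ (lhs fails at k=3 before rhs at j=4)
  i=4: ✗ (lhs fails at k=4 before rhs at j=5)
  i=5: ✗ (no rhs in [6,6])
  i=6: ✗ (no rhs in [7,7])
  i=7: ✓ (rhs at j=8; lhs holds on [7,7])
  i=8: ✓ (rhs at j=9; lhs holds on [8,8])
  i=9: ✗ (no rhs in [10,10])
  i=10: ✗ (no rhs in [11,11])
  i=11: ✓ (rhs at j=12; lhs holds on [11,11])
Positions where it holds: {7, 8, 11} → 3.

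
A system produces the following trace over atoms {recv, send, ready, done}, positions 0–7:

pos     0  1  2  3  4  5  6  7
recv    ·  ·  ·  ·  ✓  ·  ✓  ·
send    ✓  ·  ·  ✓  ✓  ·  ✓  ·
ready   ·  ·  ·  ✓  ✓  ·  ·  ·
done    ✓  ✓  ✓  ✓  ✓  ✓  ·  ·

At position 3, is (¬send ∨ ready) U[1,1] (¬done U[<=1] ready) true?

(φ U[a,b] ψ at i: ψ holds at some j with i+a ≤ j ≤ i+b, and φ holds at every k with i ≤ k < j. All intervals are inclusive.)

Holds

Need some j in [4,4] with (¬done U[<=1] ready), and (¬send ∨ ready) at every k in [3,j-1].
  j=4: (¬done U[<=1] ready) holds; (¬send ∨ ready) holds at every k in [3,3] → satisfied.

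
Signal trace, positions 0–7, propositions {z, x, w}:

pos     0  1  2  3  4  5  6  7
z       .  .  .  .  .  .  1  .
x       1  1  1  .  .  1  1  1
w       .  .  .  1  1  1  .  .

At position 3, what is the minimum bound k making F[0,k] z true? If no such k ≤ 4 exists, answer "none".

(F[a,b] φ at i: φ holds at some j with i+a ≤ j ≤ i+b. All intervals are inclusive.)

3

Scan j = 3,4,… for z:
  j=3: fails
  j=4: fails
  j=5: fails
  j=6: holds
First hit at j=6, so smallest k = 6-3 = 3.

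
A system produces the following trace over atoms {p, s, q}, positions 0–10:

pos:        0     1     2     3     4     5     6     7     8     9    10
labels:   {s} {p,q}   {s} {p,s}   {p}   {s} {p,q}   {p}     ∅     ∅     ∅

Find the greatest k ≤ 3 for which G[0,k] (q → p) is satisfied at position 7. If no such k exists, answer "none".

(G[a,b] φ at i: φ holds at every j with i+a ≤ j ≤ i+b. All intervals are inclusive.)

(q → p) must hold from j=7 onward; find where it first fails.
  j=7: holds
  j=8: holds
  j=9: holds
  j=10: holds
Holds through j=10; largest k = 3.

3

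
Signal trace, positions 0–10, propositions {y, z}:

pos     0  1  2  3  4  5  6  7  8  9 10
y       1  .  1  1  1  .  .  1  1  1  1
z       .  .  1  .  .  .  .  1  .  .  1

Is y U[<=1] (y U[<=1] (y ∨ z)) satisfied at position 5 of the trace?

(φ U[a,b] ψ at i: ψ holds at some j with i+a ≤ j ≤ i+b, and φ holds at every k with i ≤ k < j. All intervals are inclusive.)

Does not hold

Need some j in [5,6] with (y U[<=1] (y ∨ z)), and y at every k in [5,j-1].
  j=5: (y U[<=1] (y ∨ z)) — fails.
  j=6: (y U[<=1] (y ∨ z)) — fails.
No j in the window works → until fails.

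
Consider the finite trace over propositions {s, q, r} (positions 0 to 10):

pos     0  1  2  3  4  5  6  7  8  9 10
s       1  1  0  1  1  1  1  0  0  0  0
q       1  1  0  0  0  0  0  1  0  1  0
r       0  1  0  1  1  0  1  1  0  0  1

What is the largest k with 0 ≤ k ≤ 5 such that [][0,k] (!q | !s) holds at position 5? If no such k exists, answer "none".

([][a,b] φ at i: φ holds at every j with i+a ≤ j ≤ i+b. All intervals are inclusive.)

5

(!q | !s) must hold from j=5 onward; find where it first fails.
  j=5: holds
  j=6: holds
  j=7: holds
  j=8: holds
  j=9: holds
  j=10: holds
Holds through j=10; largest k = 5.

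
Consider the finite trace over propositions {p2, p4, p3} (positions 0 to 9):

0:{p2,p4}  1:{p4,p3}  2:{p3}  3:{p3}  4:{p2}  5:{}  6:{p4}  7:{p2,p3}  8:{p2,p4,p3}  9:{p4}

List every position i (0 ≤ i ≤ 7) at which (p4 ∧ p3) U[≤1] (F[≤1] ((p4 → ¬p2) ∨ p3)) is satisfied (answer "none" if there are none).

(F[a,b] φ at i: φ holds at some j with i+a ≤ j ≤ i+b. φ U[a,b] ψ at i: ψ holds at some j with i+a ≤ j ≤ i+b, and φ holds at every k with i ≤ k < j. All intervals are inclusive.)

0, 1, 2, 3, 4, 5, 6, 7

Evaluate at each i in [0,7]:
  i=0: ✓ (rhs at j=0)
  i=1: ✓ (rhs at j=1)
  i=2: ✓ (rhs at j=2)
  i=3: ✓ (rhs at j=3)
  i=4: ✓ (rhs at j=4)
  i=5: ✓ (rhs at j=5)
  i=6: ✓ (rhs at j=6)
  i=7: ✓ (rhs at j=7)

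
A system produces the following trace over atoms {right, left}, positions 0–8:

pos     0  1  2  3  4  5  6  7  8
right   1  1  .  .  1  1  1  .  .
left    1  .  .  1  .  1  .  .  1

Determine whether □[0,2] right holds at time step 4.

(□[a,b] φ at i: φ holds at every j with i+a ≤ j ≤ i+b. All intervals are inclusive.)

Check right at every j in [4,6]:
  j=4: true
  j=5: true
  j=6: true
All positions satisfy it → formula holds.

Holds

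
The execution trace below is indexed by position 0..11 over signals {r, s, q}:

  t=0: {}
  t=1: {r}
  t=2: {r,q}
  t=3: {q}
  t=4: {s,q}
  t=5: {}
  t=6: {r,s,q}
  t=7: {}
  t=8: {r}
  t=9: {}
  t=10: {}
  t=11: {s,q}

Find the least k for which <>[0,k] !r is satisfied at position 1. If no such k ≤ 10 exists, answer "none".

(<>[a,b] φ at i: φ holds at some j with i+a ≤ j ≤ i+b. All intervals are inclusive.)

2

Scan j = 1,2,… for !r:
  j=1: fails
  j=2: fails
  j=3: holds
First hit at j=3, so smallest k = 3-1 = 2.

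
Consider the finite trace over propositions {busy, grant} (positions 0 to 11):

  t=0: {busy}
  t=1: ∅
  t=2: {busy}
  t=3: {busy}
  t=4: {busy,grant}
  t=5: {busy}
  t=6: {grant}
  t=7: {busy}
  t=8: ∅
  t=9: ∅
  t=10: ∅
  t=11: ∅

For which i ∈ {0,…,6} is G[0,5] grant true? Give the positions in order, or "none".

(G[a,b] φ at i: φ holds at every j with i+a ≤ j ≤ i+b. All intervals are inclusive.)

Evaluate at each i in [0,6]:
  i=0: ✗ (fails at j=0)
  i=1: ✗ (fails at j=1)
  i=2: ✗ (fails at j=2)
  i=3: ✗ (fails at j=3)
  i=4: ✗ (fails at j=5)
  i=5: ✗ (fails at j=5)
  i=6: ✗ (fails at j=7)

none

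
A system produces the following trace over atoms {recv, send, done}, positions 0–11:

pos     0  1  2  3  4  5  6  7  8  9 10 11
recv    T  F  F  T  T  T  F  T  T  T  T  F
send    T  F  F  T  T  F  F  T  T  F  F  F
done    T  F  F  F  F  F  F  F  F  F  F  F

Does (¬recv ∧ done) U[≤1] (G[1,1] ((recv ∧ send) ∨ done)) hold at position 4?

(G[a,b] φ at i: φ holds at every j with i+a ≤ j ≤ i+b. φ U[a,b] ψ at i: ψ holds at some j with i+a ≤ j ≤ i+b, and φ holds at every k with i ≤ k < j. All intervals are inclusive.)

Need some j in [4,5] with G[1,1] ((recv ∧ send) ∨ done), and (¬recv ∧ done) at every k in [4,j-1].
  j=4: G[1,1] ((recv ∧ send) ∨ done) — fails at 5.
  j=5: G[1,1] ((recv ∧ send) ∨ done) — fails at 6.
No j in the window works → until fails.

False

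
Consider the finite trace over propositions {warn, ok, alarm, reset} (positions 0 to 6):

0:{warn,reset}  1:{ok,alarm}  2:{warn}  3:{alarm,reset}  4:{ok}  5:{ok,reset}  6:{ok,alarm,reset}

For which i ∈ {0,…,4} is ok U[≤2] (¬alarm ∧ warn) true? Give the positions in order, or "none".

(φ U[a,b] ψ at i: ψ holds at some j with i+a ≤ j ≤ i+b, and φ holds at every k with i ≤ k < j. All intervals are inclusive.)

Evaluate at each i in [0,4]:
  i=0: ✓ (rhs at j=0)
  i=1: ✓ (rhs at j=2; lhs holds on [1,1])
  i=2: ✓ (rhs at j=2)
  i=3: ✗ (no rhs in [3,5])
  i=4: ✗ (no rhs in [4,6])

0, 1, 2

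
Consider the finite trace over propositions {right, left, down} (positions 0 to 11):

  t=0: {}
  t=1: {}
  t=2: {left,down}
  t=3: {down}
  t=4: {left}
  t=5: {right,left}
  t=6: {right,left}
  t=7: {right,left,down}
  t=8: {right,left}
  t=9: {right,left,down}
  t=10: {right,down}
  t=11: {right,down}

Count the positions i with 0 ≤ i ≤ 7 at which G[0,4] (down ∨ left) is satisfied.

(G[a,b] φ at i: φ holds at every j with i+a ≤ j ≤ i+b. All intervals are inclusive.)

Evaluate at each i in [0,7]:
  i=0: ✗ (fails at j=0)
  i=1: ✗ (fails at j=1)
  i=2: ✓ (all of [2,6])
  i=3: ✓ (all of [3,7])
  i=4: ✓ (all of [4,8])
  i=5: ✓ (all of [5,9])
  i=6: ✓ (all of [6,10])
  i=7: ✓ (all of [7,11])
Positions where it holds: {2, 3, 4, 5, 6, 7} → 6.

6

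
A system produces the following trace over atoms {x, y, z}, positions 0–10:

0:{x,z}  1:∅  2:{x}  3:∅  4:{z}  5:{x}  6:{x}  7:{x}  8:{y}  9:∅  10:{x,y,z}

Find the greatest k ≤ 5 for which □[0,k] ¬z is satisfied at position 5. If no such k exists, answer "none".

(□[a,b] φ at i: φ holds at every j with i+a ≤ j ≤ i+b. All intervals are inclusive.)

4

¬z must hold from j=5 onward; find where it first fails.
  j=5: holds
  j=6: holds
  j=7: holds
  j=8: holds
  j=9: holds
  j=10: fails
Holds on [5,9], so largest k = 4.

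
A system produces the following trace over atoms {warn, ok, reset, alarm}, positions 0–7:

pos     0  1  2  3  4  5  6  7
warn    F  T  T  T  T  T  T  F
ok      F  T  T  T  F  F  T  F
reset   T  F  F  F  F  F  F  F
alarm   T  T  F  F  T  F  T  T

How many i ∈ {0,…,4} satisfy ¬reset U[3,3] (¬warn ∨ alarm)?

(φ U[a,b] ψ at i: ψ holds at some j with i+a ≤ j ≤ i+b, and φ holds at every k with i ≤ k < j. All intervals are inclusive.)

Evaluate at each i in [0,4]:
  i=0: ✗ (no rhs in [3,3])
  i=1: ✓ (rhs at j=4; lhs holds on [1,3])
  i=2: ✗ (no rhs in [5,5])
  i=3: ✓ (rhs at j=6; lhs holds on [3,5])
  i=4: ✓ (rhs at j=7; lhs holds on [4,6])
Positions where it holds: {1, 3, 4} → 3.

3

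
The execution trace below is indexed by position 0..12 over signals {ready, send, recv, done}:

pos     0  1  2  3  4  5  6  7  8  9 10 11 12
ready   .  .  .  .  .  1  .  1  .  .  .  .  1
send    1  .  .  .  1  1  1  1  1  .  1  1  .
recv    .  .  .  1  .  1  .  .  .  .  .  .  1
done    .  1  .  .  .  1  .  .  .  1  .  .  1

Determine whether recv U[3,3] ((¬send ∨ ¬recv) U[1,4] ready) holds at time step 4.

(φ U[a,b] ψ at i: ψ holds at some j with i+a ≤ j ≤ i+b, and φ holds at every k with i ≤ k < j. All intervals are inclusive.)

False

Need some j in [7,7] with ((¬send ∨ ¬recv) U[1,4] ready), and recv at every k in [4,j-1].
  j=7: ((¬send ∨ ¬recv) U[1,4] ready) — fails.
No j in the window works → until fails.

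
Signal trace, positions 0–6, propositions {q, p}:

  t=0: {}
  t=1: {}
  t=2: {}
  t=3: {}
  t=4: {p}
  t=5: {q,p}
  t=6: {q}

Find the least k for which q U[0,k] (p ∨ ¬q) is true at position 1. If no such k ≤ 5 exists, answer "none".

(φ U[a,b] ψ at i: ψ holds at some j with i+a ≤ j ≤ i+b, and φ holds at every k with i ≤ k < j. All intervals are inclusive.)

Need earliest j ≥ 1 with (p ∨ ¬q), and q at every k in [1,j-1].
  j=1: rhs holds (empty prefix). k = 0.

0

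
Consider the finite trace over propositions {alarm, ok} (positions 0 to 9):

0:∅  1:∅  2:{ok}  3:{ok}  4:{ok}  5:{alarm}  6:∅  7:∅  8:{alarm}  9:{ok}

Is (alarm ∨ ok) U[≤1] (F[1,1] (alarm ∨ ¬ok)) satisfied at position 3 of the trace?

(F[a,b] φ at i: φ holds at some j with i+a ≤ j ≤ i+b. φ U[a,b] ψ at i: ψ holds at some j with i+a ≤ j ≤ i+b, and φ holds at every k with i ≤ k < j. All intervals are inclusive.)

Need some j in [3,4] with F[1,1] (alarm ∨ ¬ok), and (alarm ∨ ok) at every k in [3,j-1].
  j=3: F[1,1] (alarm ∨ ¬ok) — fails (none in [4,4]).
  j=4: F[1,1] (alarm ∨ ¬ok) holds; (alarm ∨ ok) holds at every k in [3,3] → satisfied.

True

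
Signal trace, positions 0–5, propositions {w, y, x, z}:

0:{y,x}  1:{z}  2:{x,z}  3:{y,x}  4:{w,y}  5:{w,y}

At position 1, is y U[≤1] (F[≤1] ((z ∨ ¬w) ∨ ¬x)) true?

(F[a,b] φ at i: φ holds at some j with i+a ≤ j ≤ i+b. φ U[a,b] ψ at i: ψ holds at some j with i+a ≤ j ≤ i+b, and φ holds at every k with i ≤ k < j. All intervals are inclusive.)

Need some j in [1,2] with F[≤1] ((z ∨ ¬w) ∨ ¬x), and y at every k in [1,j-1].
  j=1: F[≤1] ((z ∨ ¬w) ∨ ¬x) holds; no prefix to check → satisfied.

Yes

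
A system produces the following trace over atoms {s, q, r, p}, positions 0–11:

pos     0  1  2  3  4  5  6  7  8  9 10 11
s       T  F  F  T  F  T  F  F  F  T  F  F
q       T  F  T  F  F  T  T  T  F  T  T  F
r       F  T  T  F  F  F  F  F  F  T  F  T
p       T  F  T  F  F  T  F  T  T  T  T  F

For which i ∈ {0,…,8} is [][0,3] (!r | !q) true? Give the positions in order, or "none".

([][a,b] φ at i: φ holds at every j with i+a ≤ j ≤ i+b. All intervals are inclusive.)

Evaluate at each i in [0,8]:
  i=0: ✗ (fails at j=2)
  i=1: ✗ (fails at j=2)
  i=2: ✗ (fails at j=2)
  i=3: ✓ (all of [3,6])
  i=4: ✓ (all of [4,7])
  i=5: ✓ (all of [5,8])
  i=6: ✗ (fails at j=9)
  i=7: ✗ (fails at j=9)
  i=8: ✗ (fails at j=9)

3, 4, 5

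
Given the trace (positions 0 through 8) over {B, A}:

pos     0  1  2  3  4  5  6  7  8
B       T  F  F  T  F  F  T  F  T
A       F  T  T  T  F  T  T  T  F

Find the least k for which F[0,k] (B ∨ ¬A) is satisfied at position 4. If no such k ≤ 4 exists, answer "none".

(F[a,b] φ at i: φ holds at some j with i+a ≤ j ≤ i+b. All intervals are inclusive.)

Scan j = 4,5,… for (B ∨ ¬A):
  j=4: holds
First hit at j=4, so smallest k = 4-4 = 0.

0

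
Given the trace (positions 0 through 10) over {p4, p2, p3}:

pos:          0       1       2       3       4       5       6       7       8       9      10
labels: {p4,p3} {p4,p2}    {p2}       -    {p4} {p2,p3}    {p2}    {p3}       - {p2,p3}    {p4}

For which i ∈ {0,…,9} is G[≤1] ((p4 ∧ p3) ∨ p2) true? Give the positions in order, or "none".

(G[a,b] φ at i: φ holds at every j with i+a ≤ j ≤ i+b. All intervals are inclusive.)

0, 1, 5

Evaluate at each i in [0,9]:
  i=0: ✓ (all of [0,1])
  i=1: ✓ (all of [1,2])
  i=2: ✗ (fails at j=3)
  i=3: ✗ (fails at j=3)
  i=4: ✗ (fails at j=4)
  i=5: ✓ (all of [5,6])
  i=6: ✗ (fails at j=7)
  i=7: ✗ (fails at j=7)
  i=8: ✗ (fails at j=8)
  i=9: ✗ (fails at j=10)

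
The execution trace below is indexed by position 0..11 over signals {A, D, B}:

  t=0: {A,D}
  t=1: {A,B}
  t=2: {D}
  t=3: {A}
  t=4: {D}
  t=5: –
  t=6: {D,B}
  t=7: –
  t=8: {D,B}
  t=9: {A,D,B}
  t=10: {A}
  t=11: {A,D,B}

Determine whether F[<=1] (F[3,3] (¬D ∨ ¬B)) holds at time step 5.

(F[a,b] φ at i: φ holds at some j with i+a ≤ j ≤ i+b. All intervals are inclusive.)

Check F[3,3] (¬D ∨ ¬B) at each j in [5,6]:
  j=5: fails (none in [8,8])
  j=6: fails (none in [9,9])
No position in the window satisfies it → formula fails.

Does not hold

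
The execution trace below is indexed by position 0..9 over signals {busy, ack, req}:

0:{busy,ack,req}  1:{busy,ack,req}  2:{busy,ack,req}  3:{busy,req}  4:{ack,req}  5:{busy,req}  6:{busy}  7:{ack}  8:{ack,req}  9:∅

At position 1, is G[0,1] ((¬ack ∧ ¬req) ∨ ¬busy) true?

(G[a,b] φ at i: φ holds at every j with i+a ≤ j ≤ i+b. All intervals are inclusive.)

Check ((¬ack ∧ ¬req) ∨ ¬busy) at every j in [1,2]:
  j=1: false
  j=2: false
Fails at j=1 → formula fails.

Does not hold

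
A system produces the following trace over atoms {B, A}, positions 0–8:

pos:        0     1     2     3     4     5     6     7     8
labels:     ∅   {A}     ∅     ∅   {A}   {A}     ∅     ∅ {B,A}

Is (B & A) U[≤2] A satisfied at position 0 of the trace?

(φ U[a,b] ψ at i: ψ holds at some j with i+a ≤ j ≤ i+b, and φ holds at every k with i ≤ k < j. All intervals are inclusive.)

Need some j in [0,2] with A, and (B & A) at every k in [0,j-1].
  j=0: A false.
  j=1: A holds, but (B & A) fails at k=0 → not this j.
  j=2: A false.
No j in the window works → until fails.

No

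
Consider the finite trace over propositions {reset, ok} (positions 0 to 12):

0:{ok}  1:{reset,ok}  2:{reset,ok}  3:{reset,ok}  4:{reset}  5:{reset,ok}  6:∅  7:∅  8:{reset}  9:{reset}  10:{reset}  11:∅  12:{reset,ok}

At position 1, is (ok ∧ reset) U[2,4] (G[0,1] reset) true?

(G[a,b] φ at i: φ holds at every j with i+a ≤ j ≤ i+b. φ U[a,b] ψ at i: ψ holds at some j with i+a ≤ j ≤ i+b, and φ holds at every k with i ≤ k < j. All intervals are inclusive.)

Need some j in [3,5] with G[0,1] reset, and (ok ∧ reset) at every k in [1,j-1].
  j=3: G[0,1] reset holds; (ok ∧ reset) holds at every k in [1,2] → satisfied.

Yes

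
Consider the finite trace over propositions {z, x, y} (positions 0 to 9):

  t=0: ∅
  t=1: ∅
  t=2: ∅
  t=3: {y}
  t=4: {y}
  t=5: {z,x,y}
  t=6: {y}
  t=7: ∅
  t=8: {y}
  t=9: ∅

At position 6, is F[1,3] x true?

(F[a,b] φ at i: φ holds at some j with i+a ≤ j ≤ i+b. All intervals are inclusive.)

Check x at each j in [7,9]:
  j=7: false
  j=8: false
  j=9: false
No position in the window satisfies it → formula fails.

False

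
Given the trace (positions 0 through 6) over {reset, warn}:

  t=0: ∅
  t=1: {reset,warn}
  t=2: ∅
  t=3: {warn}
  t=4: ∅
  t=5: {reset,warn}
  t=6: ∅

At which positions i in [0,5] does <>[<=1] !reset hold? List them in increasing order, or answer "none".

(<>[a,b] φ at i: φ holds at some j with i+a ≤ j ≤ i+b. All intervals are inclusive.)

0, 1, 2, 3, 4, 5

Evaluate at each i in [0,5]:
  i=0: ✓ (witness j=0)
  i=1: ✓ (witness j=2)
  i=2: ✓ (witness j=2)
  i=3: ✓ (witness j=3)
  i=4: ✓ (witness j=4)
  i=5: ✓ (witness j=6)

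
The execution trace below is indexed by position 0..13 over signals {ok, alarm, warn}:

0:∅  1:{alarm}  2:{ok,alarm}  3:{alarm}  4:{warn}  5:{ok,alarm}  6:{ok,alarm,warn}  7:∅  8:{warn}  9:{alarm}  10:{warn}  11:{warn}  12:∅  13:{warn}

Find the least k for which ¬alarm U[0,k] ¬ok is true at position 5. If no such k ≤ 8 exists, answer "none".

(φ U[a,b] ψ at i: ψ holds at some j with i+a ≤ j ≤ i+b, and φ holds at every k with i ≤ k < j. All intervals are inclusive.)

none

Need earliest j ≥ 5 with ¬ok, and ¬alarm at every k in [5,j-1].
  j=5: rhs fails.
  j=6: rhs fails.
  j=7: rhs holds but lhs fails at k=5.
  j=8: rhs holds but lhs fails at k=5.
  j=9: rhs holds but lhs fails at k=5.
  j=10: rhs holds but lhs fails at k=5.
  j=11: rhs holds but lhs fails at k=5.
  j=12: rhs holds but lhs fails at k=5.
  j=13: rhs holds but lhs fails at k=5.
No witness within the range → none.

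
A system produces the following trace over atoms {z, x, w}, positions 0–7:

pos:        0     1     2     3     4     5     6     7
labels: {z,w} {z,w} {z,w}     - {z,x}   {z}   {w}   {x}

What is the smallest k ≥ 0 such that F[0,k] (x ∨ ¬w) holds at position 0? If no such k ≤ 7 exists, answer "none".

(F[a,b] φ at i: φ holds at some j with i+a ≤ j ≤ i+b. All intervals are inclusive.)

3

Scan j = 0,1,… for (x ∨ ¬w):
  j=0: fails
  j=1: fails
  j=2: fails
  j=3: holds
First hit at j=3, so smallest k = 3-0 = 3.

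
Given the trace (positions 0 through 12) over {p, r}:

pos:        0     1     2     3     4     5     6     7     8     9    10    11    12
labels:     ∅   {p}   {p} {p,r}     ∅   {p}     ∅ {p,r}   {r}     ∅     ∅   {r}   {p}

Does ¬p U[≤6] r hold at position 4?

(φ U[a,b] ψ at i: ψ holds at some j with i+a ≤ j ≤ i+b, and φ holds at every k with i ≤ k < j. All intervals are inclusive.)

False

Need some j in [4,10] with r, and ¬p at every k in [4,j-1].
  j=4: r false.
  j=5: r false.
  j=6: r false.
  j=7: r holds, but ¬p fails at k=5 → not this j.
  j=8: r holds, but ¬p fails at k=5 → not this j.
  j=9: r false.
  j=10: r false.
No j in the window works → until fails.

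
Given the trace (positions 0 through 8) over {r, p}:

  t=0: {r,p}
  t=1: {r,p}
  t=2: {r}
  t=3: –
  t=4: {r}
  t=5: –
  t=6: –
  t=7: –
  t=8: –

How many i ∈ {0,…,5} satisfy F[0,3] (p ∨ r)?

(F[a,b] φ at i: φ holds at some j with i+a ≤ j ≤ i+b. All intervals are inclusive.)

Evaluate at each i in [0,5]:
  i=0: ✓ (witness j=0)
  i=1: ✓ (witness j=1)
  i=2: ✓ (witness j=2)
  i=3: ✓ (witness j=4)
  i=4: ✓ (witness j=4)
  i=5: ✗ (none in [5,8])
Positions where it holds: {0, 1, 2, 3, 4} → 5.

5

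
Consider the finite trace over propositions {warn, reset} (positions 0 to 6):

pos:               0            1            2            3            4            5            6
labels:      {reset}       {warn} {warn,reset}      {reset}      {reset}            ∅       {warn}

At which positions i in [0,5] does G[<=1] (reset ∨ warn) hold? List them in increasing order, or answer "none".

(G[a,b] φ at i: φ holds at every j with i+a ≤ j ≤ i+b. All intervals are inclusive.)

0, 1, 2, 3

Evaluate at each i in [0,5]:
  i=0: ✓ (all of [0,1])
  i=1: ✓ (all of [1,2])
  i=2: ✓ (all of [2,3])
  i=3: ✓ (all of [3,4])
  i=4: ✗ (fails at j=5)
  i=5: ✗ (fails at j=5)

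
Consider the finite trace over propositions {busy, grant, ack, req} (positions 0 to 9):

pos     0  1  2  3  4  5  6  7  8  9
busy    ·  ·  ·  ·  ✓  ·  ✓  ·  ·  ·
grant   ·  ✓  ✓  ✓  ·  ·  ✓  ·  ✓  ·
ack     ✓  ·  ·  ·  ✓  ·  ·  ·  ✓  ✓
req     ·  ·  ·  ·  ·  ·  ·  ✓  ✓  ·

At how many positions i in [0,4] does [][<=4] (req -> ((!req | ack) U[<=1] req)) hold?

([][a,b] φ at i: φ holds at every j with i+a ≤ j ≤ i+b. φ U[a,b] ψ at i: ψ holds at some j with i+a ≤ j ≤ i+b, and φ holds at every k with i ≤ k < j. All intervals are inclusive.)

5

Evaluate at each i in [0,4]:
  i=0: ✓ (all of [0,4])
  i=1: ✓ (all of [1,5])
  i=2: ✓ (all of [2,6])
  i=3: ✓ (all of [3,7])
  i=4: ✓ (all of [4,8])
Positions where it holds: {0, 1, 2, 3, 4} → 5.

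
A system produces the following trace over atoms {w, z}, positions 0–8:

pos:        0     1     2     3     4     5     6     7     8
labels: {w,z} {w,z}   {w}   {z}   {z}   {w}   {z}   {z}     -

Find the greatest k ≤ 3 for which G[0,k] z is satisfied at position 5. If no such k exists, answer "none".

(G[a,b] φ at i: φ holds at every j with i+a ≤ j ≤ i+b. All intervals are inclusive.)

none

z must hold from j=5 onward; find where it first fails.
  j=5: fails → no k works.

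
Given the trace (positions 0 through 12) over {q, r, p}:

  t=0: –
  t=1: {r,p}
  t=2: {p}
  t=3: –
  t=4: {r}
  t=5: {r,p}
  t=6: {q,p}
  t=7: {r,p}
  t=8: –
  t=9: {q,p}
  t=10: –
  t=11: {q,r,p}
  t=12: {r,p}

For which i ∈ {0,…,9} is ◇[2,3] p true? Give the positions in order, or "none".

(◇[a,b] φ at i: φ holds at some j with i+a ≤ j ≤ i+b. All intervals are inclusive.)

0, 2, 3, 4, 5, 6, 7, 8, 9

Evaluate at each i in [0,9]:
  i=0: ✓ (witness j=2)
  i=1: ✗ (none in [3,4])
  i=2: ✓ (witness j=5)
  i=3: ✓ (witness j=5)
  i=4: ✓ (witness j=6)
  i=5: ✓ (witness j=7)
  i=6: ✓ (witness j=9)
  i=7: ✓ (witness j=9)
  i=8: ✓ (witness j=11)
  i=9: ✓ (witness j=11)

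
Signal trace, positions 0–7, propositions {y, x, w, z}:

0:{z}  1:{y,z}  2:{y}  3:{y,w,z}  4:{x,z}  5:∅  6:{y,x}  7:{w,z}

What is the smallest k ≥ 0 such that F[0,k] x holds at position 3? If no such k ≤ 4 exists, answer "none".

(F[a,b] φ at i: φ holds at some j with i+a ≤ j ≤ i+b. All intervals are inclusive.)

1

Scan j = 3,4,… for x:
  j=3: fails
  j=4: holds
First hit at j=4, so smallest k = 4-3 = 1.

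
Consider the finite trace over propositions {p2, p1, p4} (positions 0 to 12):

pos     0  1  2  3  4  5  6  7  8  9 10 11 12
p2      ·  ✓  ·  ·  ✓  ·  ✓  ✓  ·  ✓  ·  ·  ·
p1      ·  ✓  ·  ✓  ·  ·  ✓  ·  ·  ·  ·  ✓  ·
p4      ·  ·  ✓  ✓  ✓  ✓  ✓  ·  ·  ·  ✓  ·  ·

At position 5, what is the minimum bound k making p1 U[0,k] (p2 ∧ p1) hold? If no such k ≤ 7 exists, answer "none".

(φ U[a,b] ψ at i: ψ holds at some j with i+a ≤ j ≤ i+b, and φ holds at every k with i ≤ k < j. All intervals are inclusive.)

none

Need earliest j ≥ 5 with (p2 ∧ p1), and p1 at every k in [5,j-1].
  j=5: rhs fails.
  j=6: rhs holds but lhs fails at k=5.
  j=7: rhs fails.
  j=8: rhs fails.
  j=9: rhs fails.
  j=10: rhs fails.
  j=11: rhs fails.
  j=12: rhs fails.
No witness within the range → none.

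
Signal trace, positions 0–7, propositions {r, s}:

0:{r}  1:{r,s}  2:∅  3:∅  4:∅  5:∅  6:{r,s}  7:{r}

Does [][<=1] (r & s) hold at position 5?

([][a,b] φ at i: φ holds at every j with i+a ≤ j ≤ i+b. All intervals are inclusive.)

Does not hold

Check (r & s) at every j in [5,6]:
  j=5: false
  j=6: true
Fails at j=5 → formula fails.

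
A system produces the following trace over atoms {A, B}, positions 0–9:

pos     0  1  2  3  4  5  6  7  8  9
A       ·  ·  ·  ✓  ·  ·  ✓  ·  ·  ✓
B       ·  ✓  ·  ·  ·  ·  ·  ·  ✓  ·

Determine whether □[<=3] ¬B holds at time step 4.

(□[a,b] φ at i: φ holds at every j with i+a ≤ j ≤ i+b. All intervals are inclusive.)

Check ¬B at every j in [4,7]:
  j=4: true
  j=5: true
  j=6: true
  j=7: true
All positions satisfy it → formula holds.

Yes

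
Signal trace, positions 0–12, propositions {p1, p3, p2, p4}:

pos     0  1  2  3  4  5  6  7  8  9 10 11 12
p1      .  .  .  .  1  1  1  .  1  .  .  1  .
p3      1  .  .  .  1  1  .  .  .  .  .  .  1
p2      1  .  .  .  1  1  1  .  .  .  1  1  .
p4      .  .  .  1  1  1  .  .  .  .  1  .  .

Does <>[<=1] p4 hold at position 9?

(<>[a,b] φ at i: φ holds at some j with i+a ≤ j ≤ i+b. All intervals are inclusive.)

True

Check p4 at each j in [9,10]:
  j=9: false
  j=10: true
Found at j=10 → formula holds.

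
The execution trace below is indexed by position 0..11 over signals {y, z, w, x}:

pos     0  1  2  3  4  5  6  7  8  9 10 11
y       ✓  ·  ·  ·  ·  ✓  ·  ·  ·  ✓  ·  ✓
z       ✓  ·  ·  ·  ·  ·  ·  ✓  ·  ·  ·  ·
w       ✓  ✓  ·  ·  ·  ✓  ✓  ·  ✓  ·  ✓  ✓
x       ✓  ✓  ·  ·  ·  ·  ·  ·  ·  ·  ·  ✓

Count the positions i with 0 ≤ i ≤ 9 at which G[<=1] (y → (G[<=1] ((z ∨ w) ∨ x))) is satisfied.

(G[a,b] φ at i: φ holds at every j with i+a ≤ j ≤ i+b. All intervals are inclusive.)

Evaluate at each i in [0,9]:
  i=0: ✓ (all of [0,1])
  i=1: ✓ (all of [1,2])
  i=2: ✓ (all of [2,3])
  i=3: ✓ (all of [3,4])
  i=4: ✓ (all of [4,5])
  i=5: ✓ (all of [5,6])
  i=6: ✓ (all of [6,7])
  i=7: ✓ (all of [7,8])
  i=8: ✗ (fails at j=9)
  i=9: ✗ (fails at j=9)
Positions where it holds: {0, 1, 2, 3, 4, 5, 6, 7} → 8.

8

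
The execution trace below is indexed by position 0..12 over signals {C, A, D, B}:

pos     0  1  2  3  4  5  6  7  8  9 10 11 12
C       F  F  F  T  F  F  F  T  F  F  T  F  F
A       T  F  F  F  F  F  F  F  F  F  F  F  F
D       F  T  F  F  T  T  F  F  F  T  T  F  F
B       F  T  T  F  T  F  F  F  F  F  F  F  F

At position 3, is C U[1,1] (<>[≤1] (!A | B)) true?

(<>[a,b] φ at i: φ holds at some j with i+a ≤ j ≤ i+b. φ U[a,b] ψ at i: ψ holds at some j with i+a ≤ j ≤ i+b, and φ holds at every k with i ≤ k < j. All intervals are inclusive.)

Need some j in [4,4] with <>[≤1] (!A | B), and C at every k in [3,j-1].
  j=4: <>[≤1] (!A | B) holds; C holds at every k in [3,3] → satisfied.

Holds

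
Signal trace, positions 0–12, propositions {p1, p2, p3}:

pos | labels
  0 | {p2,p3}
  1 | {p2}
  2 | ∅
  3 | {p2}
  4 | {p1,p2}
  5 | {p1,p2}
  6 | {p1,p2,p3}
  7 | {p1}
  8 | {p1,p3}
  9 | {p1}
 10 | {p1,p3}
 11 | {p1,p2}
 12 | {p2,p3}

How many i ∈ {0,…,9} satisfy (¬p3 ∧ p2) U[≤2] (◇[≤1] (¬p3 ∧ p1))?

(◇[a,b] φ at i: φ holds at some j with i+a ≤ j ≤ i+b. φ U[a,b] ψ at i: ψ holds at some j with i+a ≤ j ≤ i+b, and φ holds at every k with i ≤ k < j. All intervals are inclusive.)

7

Evaluate at each i in [0,9]:
  i=0: ✗ (no rhs in [0,2])
  i=1: ✗ (lhs fails at k=2 before rhs at j=3)
  i=2: ✗ (lhs fails at k=2 before rhs at j=3)
  i=3: ✓ (rhs at j=3)
  i=4: ✓ (rhs at j=4)
  i=5: ✓ (rhs at j=5)
  i=6: ✓ (rhs at j=6)
  i=7: ✓ (rhs at j=7)
  i=8: ✓ (rhs at j=8)
  i=9: ✓ (rhs at j=9)
Positions where it holds: {3, 4, 5, 6, 7, 8, 9} → 7.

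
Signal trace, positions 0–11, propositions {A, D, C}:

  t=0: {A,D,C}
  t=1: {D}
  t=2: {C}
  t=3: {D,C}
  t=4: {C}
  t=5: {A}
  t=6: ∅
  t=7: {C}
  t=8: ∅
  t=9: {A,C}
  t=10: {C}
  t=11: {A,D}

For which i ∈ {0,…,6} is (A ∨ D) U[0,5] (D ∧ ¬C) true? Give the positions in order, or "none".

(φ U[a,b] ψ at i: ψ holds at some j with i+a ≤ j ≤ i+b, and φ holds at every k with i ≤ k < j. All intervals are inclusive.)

Evaluate at each i in [0,6]:
  i=0: ✓ (rhs at j=1; lhs holds on [0,0])
  i=1: ✓ (rhs at j=1)
  i=2: ✗ (no rhs in [2,7])
  i=3: ✗ (no rhs in [3,8])
  i=4: ✗ (no rhs in [4,9])
  i=5: ✗ (no rhs in [5,10])
  i=6: ✗ (lhs fails at k=6 before rhs at j=11)

0, 1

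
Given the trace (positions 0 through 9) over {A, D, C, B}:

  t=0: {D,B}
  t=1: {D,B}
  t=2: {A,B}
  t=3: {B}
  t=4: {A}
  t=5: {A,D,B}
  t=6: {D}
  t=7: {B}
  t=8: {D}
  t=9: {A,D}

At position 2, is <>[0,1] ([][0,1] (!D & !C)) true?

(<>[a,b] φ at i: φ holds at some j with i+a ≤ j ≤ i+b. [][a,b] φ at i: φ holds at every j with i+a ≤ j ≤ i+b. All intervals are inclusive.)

Check [][0,1] (!D & !C) at each j in [2,3]:
  j=2: holds on [2,3]
  j=3: holds on [3,4]
Found at j=2 → formula holds.

True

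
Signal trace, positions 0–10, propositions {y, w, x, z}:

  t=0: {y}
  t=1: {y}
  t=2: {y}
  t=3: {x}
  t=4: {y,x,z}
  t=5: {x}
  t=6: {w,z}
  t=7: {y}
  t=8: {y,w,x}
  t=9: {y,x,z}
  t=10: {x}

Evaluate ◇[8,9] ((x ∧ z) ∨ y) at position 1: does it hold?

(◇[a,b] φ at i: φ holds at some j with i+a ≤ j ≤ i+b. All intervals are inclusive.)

Check ((x ∧ z) ∨ y) at each j in [9,10]:
  j=9: true
  j=10: false
Found at j=9 → formula holds.

True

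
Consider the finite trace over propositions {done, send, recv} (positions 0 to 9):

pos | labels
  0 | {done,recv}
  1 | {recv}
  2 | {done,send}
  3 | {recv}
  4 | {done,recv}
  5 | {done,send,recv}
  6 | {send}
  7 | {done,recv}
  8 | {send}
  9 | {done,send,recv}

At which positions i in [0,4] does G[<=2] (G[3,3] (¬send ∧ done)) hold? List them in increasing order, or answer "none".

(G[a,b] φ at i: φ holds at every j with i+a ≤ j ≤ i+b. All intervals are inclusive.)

none

Evaluate at each i in [0,4]:
  i=0: ✗ (fails at j=0)
  i=1: ✗ (fails at j=2)
  i=2: ✗ (fails at j=2)
  i=3: ✗ (fails at j=3)
  i=4: ✗ (fails at j=5)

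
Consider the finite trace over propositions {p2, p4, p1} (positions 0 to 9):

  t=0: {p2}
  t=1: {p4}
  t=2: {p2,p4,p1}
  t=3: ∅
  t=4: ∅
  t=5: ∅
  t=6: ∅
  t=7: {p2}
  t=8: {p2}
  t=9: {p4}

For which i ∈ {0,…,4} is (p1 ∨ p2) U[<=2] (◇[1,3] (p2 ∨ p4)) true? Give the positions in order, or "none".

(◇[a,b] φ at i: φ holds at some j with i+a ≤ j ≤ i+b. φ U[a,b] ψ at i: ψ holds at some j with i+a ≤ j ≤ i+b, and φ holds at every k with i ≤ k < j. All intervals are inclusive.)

0, 1, 4

Evaluate at each i in [0,4]:
  i=0: ✓ (rhs at j=0)
  i=1: ✓ (rhs at j=1)
  i=2: ✗ (lhs fails at k=3 before rhs at j=4)
  i=3: ✗ (lhs fails at k=3 before rhs at j=4)
  i=4: ✓ (rhs at j=4)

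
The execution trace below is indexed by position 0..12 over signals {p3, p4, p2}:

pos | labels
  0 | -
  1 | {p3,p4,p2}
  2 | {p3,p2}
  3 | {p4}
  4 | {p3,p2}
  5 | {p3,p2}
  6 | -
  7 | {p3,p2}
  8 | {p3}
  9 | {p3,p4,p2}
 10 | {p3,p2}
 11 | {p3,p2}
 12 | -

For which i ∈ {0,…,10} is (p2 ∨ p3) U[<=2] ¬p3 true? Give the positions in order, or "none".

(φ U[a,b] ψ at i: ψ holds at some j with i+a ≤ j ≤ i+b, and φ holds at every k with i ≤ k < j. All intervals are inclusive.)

Evaluate at each i in [0,10]:
  i=0: ✓ (rhs at j=0)
  i=1: ✓ (rhs at j=3; lhs holds on [1,2])
  i=2: ✓ (rhs at j=3; lhs holds on [2,2])
  i=3: ✓ (rhs at j=3)
  i=4: ✓ (rhs at j=6; lhs holds on [4,5])
  i=5: ✓ (rhs at j=6; lhs holds on [5,5])
  i=6: ✓ (rhs at j=6)
  i=7: ✗ (no rhs in [7,9])
  i=8: ✗ (no rhs in [8,10])
  i=9: ✗ (no rhs in [9,11])
  i=10: ✓ (rhs at j=12; lhs holds on [10,11])

0, 1, 2, 3, 4, 5, 6, 10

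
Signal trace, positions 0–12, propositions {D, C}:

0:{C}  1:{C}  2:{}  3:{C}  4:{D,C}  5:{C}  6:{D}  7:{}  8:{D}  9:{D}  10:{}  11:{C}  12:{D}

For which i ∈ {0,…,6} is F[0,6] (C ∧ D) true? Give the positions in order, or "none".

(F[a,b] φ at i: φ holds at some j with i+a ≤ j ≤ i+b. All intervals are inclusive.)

0, 1, 2, 3, 4

Evaluate at each i in [0,6]:
  i=0: ✓ (witness j=4)
  i=1: ✓ (witness j=4)
  i=2: ✓ (witness j=4)
  i=3: ✓ (witness j=4)
  i=4: ✓ (witness j=4)
  i=5: ✗ (none in [5,11])
  i=6: ✗ (none in [6,12])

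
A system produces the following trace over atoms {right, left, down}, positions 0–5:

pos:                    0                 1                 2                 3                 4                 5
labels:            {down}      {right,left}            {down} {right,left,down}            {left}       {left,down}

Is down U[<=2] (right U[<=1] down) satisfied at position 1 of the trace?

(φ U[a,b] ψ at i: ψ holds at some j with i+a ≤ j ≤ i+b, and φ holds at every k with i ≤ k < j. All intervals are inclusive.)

Yes

Need some j in [1,3] with (right U[<=1] down), and down at every k in [1,j-1].
  j=1: (right U[<=1] down) holds; no prefix to check → satisfied.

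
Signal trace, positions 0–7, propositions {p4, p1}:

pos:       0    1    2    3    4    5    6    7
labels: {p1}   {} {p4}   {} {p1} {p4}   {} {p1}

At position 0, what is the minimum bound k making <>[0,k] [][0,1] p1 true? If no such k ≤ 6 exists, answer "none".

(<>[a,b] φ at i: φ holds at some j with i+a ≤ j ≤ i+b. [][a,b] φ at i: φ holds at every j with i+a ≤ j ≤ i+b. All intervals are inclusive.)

none

Scan j = 0,1,… for [][0,1] p1:
  j=0: fails
  j=1: fails
  j=2: fails
  j=3: fails
  j=4: fails
  j=5: fails
  j=6: fails
No j in [0,6] satisfies it → none.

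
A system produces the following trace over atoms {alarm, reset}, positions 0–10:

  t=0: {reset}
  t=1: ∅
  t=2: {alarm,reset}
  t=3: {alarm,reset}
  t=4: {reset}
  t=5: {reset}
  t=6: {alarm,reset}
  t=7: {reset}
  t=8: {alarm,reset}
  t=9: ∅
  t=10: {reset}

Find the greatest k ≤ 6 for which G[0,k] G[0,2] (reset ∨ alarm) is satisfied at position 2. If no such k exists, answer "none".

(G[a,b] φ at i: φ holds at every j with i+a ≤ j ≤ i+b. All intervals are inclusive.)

4

G[0,2] (reset ∨ alarm) must hold from j=2 onward; find where it first fails.
  j=2: holds
  j=3: holds
  j=4: holds
  j=5: holds
  j=6: holds
  j=7: fails
Holds on [2,6], so largest k = 4.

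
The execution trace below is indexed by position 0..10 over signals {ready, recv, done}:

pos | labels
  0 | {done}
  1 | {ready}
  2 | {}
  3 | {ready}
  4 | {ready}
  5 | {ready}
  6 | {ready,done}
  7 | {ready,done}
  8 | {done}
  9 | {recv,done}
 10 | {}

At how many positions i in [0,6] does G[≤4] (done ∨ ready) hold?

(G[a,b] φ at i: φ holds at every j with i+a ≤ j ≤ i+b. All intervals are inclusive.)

3

Evaluate at each i in [0,6]:
  i=0: ✗ (fails at j=2)
  i=1: ✗ (fails at j=2)
  i=2: ✗ (fails at j=2)
  i=3: ✓ (all of [3,7])
  i=4: ✓ (all of [4,8])
  i=5: ✓ (all of [5,9])
  i=6: ✗ (fails at j=10)
Positions where it holds: {3, 4, 5} → 3.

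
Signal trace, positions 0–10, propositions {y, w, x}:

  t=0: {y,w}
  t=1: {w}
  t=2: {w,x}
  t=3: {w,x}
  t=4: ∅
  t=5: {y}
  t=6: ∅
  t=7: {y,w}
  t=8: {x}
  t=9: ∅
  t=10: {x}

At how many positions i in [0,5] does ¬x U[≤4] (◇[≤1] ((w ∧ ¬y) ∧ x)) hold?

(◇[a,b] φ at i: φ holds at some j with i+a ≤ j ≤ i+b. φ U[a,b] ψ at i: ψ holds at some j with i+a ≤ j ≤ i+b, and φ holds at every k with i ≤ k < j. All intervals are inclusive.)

Evaluate at each i in [0,5]:
  i=0: ✓ (rhs at j=1; lhs holds on [0,0])
  i=1: ✓ (rhs at j=1)
  i=2: ✓ (rhs at j=2)
  i=3: ✓ (rhs at j=3)
  i=4: ✗ (no rhs in [4,8])
  i=5: ✗ (no rhs in [5,9])
Positions where it holds: {0, 1, 2, 3} → 4.

4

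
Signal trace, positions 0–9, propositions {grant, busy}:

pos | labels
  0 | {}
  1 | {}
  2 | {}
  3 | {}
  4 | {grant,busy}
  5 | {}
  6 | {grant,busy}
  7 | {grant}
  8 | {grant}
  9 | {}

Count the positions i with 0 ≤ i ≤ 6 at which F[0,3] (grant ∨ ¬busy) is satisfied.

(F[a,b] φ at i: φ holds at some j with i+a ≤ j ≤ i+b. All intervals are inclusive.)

Evaluate at each i in [0,6]:
  i=0: ✓ (witness j=0)
  i=1: ✓ (witness j=1)
  i=2: ✓ (witness j=2)
  i=3: ✓ (witness j=3)
  i=4: ✓ (witness j=4)
  i=5: ✓ (witness j=5)
  i=6: ✓ (witness j=6)
Positions where it holds: {0, 1, 2, 3, 4, 5, 6} → 7.

7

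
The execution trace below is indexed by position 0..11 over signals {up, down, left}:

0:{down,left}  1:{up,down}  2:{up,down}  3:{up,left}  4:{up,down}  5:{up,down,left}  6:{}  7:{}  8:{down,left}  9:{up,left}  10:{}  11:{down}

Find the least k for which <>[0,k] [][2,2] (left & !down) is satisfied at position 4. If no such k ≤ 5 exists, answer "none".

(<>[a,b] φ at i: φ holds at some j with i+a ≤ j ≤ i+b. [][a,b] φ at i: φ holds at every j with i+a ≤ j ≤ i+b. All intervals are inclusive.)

3

Scan j = 4,5,… for [][2,2] (left & !down):
  j=4: fails
  j=5: fails
  j=6: fails
  j=7: holds
First hit at j=7, so smallest k = 7-4 = 3.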